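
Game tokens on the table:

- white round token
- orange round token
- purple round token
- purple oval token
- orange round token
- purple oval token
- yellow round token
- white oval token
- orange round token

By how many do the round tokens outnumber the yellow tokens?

5

round tokens: 6.
yellow tokens: 1.
6 − 1 = 5.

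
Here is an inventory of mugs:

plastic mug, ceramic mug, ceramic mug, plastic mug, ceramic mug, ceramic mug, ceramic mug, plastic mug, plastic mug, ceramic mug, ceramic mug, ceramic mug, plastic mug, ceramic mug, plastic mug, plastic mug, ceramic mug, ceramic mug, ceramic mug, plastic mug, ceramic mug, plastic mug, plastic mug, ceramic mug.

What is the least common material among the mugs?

Counts by material: ceramic 14, plastic 10.
The minimum is 10, held uniquely by plastic.

plastic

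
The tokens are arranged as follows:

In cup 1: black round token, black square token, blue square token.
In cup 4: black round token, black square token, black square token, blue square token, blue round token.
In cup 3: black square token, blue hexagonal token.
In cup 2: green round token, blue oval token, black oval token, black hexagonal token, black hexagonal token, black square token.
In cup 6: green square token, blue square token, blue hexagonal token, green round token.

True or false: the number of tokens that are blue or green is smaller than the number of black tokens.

tokens that are blue or green: 10.
black tokens: 10.
The claim requires 10 < 10, which does not hold.

False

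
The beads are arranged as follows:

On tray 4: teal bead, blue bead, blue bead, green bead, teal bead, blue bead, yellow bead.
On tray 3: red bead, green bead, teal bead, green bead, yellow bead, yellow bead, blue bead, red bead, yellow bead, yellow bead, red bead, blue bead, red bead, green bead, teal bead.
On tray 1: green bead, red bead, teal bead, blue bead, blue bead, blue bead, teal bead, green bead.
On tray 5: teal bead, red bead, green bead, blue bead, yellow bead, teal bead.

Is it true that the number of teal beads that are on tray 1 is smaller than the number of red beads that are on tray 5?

False

|teal beads on tray 1| = 2.
|red beads on tray 5| = 1.
The claim requires 2 < 1, which does not hold.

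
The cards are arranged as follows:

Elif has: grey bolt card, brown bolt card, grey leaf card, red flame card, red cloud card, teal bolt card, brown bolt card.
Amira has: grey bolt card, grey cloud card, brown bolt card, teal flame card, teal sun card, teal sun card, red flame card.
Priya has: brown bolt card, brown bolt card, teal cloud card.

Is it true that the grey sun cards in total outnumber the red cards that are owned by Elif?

False

grey sun cards: 0.
red cards owned by Elif: 2.
The claim requires 0 > 2, which does not hold.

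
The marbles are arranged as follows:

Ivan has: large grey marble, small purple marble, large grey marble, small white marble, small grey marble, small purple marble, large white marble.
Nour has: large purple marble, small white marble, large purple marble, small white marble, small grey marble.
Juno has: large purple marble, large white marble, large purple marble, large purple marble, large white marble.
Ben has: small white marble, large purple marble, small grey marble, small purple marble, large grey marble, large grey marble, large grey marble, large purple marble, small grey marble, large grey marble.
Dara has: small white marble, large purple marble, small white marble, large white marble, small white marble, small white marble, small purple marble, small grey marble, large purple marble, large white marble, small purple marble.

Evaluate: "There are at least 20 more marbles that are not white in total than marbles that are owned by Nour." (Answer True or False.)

|marbles that are not white| = 25.
|marbles owned by Nour| = 5.
The claim requires 25 − 5 = 20 ≥ 20, which holds.

True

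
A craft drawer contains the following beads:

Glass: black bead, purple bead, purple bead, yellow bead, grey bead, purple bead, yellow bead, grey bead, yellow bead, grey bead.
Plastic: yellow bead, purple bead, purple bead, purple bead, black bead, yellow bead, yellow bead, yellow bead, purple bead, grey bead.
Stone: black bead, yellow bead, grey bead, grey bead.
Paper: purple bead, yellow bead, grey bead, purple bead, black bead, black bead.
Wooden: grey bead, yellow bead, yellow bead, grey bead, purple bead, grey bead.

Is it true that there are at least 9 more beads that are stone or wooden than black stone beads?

|beads that are stone or wooden| = 10.
|black stone beads| = 1.
The claim requires 10 − 1 = 9 ≥ 9, which holds.

True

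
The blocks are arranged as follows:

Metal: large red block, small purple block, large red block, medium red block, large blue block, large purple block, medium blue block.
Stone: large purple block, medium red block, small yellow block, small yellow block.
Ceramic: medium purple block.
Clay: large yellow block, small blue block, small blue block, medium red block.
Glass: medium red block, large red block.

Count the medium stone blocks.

1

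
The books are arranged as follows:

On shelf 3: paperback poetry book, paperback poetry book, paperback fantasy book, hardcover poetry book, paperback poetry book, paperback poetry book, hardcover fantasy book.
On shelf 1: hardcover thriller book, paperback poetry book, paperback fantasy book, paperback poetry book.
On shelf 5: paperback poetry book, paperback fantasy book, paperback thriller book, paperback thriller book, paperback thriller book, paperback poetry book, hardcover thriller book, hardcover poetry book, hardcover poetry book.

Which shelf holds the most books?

shelf 5

Counts by shelf: shelf 5→9, shelf 3→7, shelf 1→4.
The maximum is 9, held uniquely by shelf 5.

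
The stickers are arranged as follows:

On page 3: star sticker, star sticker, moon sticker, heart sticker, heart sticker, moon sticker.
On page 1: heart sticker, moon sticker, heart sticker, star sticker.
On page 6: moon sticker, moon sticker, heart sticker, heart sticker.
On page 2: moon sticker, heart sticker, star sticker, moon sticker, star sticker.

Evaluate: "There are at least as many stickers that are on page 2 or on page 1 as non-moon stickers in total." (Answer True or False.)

There are 9 stickers on page 2 or on page 1.
There are 12 non-moon stickers.
The claim requires 9 ≥ 12, which does not hold.

False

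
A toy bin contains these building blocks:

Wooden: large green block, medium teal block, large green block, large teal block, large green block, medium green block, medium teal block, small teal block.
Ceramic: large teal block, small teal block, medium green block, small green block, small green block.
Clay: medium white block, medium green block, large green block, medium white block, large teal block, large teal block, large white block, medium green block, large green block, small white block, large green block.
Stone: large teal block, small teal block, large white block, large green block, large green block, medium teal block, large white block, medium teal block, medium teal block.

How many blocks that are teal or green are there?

27

green: 14; teal: 13; together 14 + 13 = 27.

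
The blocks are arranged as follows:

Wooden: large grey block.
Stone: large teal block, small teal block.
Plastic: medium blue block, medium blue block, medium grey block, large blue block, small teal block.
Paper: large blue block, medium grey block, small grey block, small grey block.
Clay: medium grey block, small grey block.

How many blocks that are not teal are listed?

11

Total blocks: 14; with the excluded value: 3; remaining 14 − 3 = 11.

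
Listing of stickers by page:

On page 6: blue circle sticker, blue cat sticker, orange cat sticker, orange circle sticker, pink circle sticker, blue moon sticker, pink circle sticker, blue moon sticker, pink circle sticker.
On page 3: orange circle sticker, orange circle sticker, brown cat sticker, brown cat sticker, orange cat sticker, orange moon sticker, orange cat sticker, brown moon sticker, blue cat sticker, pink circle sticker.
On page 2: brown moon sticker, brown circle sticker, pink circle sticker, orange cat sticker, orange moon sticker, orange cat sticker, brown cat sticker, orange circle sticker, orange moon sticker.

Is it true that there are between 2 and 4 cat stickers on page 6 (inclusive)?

There are 2 cat stickers on page 6.
The claim requires 2 ≤ 2 ≤ 4, which holds.

True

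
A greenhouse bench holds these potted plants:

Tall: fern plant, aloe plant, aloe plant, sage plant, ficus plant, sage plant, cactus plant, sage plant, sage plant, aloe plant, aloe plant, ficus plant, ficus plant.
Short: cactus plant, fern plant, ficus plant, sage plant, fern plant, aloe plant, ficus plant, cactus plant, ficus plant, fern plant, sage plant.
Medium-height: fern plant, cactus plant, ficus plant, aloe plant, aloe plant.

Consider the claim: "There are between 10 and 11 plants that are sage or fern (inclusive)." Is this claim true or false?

|plants that are sage or fern| = 11.
The claim requires 10 ≤ 11 ≤ 11, which holds.

True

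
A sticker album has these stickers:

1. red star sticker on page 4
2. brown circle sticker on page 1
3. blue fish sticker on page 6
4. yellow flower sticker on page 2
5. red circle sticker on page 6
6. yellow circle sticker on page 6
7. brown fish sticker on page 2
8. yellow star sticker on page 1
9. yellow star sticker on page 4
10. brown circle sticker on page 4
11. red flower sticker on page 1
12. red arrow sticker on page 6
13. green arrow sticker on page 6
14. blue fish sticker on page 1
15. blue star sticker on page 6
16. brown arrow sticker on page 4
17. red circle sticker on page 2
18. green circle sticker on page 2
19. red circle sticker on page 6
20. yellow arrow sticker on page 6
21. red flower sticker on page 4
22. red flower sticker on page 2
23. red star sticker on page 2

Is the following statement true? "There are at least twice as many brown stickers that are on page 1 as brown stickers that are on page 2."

There is 1 brown sticker on page 1.
There is 1 brown sticker on page 2.
The claim requires 1 ≥ 2 × 1 = 2, which does not hold.

False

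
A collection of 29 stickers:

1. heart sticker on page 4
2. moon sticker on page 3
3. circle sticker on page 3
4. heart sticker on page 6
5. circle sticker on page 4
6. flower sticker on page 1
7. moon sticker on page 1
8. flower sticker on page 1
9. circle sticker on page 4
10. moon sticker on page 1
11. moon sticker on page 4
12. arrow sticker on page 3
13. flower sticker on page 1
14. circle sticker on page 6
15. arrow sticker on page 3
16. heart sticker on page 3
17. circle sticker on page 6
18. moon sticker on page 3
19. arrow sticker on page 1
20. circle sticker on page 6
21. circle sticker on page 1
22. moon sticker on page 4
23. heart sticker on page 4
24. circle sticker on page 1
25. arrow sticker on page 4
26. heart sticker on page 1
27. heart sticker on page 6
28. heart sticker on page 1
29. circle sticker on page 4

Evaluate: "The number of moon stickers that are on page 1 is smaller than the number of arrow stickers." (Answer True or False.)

moon stickers on page 1: 2.
arrow stickers: 4.
The claim requires 2 < 4, which holds.

True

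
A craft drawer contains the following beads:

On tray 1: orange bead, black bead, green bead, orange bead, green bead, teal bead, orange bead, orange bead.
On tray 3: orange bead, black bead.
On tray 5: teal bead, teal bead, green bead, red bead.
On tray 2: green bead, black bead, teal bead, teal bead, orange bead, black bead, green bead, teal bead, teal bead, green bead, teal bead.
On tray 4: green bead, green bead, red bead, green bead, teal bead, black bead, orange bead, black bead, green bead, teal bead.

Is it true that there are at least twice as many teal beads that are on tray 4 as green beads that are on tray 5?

True

|teal beads on tray 4| = 2.
|green beads on tray 5| = 1.
The claim requires 2 ≥ 2 × 1 = 2, which holds.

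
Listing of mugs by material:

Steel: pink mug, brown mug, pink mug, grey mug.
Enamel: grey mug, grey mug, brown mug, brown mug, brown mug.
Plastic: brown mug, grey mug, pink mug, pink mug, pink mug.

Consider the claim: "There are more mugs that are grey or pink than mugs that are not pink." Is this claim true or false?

There are 9 mugs that are grey or pink.
There are 9 mugs that are not pink.
The claim requires 9 > 9, which does not hold.

False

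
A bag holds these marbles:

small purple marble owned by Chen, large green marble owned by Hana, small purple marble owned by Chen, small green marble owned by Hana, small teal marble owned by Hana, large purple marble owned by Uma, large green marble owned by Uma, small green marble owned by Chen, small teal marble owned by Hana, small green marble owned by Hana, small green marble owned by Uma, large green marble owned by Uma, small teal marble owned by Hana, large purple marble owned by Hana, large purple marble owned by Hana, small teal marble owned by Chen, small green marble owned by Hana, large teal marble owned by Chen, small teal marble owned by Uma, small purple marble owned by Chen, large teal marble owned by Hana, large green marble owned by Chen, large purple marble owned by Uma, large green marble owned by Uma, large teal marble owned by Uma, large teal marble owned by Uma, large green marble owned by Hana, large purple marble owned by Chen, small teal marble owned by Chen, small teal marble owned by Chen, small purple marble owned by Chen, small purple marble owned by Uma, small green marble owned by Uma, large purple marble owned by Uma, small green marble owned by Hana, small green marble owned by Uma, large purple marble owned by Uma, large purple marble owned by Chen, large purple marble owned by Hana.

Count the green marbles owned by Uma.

6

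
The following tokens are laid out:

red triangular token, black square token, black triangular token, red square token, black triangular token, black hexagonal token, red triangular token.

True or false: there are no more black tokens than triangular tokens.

|black tokens| = 4.
|triangular tokens| = 4.
The claim requires 4 ≤ 4, which holds.

True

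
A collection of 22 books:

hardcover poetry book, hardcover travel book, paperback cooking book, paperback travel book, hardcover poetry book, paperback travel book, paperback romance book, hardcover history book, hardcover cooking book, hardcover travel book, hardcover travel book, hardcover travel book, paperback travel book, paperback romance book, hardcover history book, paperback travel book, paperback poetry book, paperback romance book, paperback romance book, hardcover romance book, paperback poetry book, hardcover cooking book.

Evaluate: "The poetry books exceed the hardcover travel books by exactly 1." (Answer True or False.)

There are 4 poetry books.
There are 4 hardcover travel books.
The claim requires 4 − 4 (= 0) to equal 1, which does not hold.

False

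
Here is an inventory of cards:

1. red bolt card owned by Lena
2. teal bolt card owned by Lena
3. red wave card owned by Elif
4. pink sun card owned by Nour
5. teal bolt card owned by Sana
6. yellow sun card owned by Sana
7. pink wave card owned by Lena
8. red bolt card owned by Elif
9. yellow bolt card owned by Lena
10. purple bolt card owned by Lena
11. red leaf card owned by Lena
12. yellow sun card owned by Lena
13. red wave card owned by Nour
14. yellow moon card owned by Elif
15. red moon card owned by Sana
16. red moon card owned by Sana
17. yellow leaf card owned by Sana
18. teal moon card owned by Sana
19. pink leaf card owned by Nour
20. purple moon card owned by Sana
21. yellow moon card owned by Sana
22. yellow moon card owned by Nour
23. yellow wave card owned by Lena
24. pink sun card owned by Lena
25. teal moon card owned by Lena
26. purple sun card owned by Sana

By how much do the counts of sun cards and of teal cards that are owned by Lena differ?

3

sun cards: 5. teal cards owned by Lena: 2.
|5 − 2| = 5 − 2 = 3.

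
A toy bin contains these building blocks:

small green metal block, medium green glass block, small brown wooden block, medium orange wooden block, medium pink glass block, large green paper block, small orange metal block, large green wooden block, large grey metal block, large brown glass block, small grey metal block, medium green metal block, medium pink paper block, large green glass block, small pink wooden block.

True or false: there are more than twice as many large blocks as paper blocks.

large blocks: 5.
paper blocks: 2.
The claim requires 5 > 2 × 2 = 4, which holds.

True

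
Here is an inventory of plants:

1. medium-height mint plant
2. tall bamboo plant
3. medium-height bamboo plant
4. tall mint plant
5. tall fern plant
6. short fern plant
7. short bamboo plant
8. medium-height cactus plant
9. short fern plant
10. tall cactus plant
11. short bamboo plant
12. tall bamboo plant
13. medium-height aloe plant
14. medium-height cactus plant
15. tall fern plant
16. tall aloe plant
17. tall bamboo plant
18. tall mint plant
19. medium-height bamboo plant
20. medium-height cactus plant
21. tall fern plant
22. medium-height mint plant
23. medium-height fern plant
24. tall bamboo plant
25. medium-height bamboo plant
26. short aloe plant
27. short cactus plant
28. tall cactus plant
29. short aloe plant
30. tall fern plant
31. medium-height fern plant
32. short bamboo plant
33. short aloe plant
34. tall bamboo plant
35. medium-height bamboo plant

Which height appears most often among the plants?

Counts by height: tall 14, medium-height 12, short 9.
The maximum is 14, held uniquely by tall.

tall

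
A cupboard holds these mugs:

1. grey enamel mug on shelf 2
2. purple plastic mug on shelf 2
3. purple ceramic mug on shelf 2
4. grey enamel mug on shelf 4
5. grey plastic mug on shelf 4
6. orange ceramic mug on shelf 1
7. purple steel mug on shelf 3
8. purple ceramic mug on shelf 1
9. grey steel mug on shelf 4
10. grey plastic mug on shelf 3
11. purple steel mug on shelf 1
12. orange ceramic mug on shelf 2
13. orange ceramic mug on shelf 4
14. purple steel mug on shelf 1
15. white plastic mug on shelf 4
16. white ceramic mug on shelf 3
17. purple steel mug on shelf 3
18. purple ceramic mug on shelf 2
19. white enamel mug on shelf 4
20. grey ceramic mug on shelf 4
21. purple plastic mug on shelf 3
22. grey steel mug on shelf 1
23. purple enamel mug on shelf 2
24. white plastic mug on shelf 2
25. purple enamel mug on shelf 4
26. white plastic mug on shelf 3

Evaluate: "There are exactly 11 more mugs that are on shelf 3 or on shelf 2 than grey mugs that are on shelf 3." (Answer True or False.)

False

|mugs on shelf 3 or on shelf 2| = 13.
|grey mugs on shelf 3| = 1.
The claim requires 13 − 1 (= 12) to equal 11, which does not hold.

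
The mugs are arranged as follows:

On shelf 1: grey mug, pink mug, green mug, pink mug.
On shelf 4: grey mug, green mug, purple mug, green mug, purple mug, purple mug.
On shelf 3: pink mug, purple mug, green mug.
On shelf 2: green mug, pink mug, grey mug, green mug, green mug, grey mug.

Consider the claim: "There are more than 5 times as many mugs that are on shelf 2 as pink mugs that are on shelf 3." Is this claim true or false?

|mugs on shelf 2| = 6.
|pink mugs on shelf 3| = 1.
The claim requires 6 > 5 × 1 = 5, which holds.

True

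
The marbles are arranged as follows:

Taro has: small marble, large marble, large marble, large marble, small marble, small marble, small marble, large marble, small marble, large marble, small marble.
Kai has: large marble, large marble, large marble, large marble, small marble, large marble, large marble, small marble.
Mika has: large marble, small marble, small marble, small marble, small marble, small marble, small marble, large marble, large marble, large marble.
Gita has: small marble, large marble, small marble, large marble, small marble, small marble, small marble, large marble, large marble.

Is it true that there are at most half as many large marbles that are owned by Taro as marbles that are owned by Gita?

False

|large marbles owned by Taro| = 5.
|marbles owned by Gita| = 9.
The claim requires 2 × 5 = 10 ≤ 9, which does not hold.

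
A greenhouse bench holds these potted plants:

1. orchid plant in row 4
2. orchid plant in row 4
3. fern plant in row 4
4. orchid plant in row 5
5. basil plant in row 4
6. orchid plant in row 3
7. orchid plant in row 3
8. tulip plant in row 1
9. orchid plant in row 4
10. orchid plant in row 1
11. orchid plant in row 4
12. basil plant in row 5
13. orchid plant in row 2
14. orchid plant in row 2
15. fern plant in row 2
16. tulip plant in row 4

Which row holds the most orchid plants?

row 4

Counts by row (restricted to orchid plants): row 4→4, row 3→2, row 2→2, row 5→1, row 1→1.
The maximum is 4, held uniquely by row 4.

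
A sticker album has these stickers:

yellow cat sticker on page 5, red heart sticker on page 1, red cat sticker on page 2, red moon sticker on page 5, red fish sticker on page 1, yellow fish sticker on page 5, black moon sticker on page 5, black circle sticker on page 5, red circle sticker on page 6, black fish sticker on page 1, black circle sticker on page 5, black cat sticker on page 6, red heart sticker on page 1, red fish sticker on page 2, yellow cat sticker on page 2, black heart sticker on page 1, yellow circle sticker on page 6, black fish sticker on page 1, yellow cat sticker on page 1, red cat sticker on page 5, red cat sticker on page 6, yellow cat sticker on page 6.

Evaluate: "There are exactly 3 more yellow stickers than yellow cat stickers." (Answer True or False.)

False

yellow stickers: 6.
yellow cat stickers: 4.
The claim requires 6 − 4 (= 2) to equal 3, which does not hold.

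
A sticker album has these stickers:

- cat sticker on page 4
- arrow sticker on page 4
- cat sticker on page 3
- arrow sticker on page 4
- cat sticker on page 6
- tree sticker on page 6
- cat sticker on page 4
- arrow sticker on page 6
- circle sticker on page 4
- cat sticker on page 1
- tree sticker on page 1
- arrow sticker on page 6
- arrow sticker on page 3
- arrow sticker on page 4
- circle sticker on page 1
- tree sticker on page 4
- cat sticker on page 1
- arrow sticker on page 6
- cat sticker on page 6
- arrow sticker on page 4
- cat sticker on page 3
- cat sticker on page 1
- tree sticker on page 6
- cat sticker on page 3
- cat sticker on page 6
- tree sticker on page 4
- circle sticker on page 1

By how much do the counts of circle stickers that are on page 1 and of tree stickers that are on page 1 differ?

circle stickers on page 1: 2. tree stickers on page 1: 1.
|2 − 1| = 2 − 1 = 1.

1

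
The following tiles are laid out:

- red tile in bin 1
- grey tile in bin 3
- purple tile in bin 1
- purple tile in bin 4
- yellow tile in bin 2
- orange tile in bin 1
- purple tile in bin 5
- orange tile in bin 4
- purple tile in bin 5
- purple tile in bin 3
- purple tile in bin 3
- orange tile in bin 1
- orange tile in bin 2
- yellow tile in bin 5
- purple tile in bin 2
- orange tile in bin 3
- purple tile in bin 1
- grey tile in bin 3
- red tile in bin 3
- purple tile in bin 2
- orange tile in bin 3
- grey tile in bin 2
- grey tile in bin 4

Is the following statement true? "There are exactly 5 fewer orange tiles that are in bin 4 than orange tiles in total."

orange tiles in bin 4: 1.
orange tiles: 6.
The claim requires 6 − 1 (= 5) to equal 5, which holds.

True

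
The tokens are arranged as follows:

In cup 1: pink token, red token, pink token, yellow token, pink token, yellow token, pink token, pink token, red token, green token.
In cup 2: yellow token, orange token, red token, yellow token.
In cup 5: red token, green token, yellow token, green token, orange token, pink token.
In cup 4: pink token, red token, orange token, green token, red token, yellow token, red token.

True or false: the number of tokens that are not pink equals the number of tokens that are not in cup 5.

tokens that are not pink: 20.
tokens that are not in cup 5: 21.
The claim requires 20 = 21, which does not hold.

False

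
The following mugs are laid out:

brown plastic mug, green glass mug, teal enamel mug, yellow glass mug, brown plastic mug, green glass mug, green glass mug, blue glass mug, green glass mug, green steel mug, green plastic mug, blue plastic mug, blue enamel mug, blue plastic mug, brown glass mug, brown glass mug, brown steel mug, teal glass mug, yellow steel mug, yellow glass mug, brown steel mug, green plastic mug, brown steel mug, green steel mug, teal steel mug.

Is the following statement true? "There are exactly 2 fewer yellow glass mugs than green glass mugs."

True

|yellow glass mugs| = 2.
|green glass mugs| = 4.
The claim requires 4 − 2 (= 2) to equal 2, which holds.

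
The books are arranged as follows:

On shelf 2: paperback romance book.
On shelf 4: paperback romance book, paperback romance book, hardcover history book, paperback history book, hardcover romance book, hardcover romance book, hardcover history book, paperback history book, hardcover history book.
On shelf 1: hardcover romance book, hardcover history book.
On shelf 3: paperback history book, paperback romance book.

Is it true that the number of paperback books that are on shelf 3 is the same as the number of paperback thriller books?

False

There are 2 paperback books on shelf 3.
There are 0 paperback thriller books.
The claim requires 2 = 0, which does not hold.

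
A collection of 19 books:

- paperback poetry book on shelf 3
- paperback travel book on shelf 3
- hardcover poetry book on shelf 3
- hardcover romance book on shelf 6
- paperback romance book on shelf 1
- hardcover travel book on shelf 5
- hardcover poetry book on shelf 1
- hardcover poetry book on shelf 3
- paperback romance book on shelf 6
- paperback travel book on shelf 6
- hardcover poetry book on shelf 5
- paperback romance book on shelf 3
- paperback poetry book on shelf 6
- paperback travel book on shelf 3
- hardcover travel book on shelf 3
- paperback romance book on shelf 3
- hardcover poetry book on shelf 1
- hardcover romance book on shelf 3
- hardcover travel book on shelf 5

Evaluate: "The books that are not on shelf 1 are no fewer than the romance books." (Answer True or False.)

|books that are not on shelf 1| = 16.
|romance books| = 6.
The claim requires 16 ≥ 6, which holds.

True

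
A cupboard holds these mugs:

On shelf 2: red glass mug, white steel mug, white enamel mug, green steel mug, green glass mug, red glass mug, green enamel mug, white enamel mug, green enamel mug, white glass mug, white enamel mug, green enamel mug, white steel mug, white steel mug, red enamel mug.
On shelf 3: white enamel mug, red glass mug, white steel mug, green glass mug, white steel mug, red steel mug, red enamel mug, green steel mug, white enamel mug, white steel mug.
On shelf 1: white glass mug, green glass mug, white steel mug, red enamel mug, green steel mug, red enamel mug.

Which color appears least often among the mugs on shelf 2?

red

Counts by color (restricted to mugs on shelf 2): white 7, green 5, red 3.
The minimum is 3, held uniquely by red.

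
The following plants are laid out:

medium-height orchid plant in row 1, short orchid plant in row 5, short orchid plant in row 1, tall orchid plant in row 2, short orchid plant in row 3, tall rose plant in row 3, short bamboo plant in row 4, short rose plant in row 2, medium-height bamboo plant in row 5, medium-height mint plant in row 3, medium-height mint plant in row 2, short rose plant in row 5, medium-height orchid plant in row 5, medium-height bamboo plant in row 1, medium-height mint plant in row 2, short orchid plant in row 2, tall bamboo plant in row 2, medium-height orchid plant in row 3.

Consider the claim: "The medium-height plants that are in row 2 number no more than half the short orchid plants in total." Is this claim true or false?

|medium-height plants in row 2| = 2.
|short orchid plants| = 4.
The claim requires 2 × 2 = 4 ≤ 4, which holds.

True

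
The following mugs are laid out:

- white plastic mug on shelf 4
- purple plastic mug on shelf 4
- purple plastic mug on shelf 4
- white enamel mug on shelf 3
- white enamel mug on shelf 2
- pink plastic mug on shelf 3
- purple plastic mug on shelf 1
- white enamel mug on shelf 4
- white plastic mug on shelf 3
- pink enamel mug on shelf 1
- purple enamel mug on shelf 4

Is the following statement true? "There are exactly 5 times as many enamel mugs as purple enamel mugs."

There are 5 enamel mugs.
There is 1 purple enamel mug.
The claim requires 5 = 5 × 1 = 5, which holds.

True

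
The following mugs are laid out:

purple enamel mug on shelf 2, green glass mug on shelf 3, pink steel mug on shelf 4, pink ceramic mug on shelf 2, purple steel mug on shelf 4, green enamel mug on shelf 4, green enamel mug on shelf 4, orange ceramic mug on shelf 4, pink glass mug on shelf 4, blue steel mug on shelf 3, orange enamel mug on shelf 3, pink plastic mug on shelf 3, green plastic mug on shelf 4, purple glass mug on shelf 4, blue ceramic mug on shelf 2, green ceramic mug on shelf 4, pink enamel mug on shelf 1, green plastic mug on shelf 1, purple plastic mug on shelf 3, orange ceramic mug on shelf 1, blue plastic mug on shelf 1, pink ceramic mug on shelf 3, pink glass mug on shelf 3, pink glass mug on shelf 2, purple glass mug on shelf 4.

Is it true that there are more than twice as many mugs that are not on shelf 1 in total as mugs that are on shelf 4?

True

There are 21 mugs that are not on shelf 1.
There are 10 mugs on shelf 4.
The claim requires 21 > 2 × 10 = 20, which holds.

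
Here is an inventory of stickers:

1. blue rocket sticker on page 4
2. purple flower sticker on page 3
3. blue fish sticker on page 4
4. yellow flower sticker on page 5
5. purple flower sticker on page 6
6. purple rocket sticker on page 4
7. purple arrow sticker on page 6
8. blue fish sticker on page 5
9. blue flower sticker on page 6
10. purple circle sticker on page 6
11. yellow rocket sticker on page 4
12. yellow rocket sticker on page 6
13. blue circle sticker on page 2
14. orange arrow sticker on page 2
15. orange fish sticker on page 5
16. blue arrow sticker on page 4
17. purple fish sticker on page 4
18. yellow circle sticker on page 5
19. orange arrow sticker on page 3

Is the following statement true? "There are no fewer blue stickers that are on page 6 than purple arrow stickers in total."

True

|blue stickers on page 6| = 1.
|purple arrow stickers| = 1.
The claim requires 1 ≥ 1, which holds.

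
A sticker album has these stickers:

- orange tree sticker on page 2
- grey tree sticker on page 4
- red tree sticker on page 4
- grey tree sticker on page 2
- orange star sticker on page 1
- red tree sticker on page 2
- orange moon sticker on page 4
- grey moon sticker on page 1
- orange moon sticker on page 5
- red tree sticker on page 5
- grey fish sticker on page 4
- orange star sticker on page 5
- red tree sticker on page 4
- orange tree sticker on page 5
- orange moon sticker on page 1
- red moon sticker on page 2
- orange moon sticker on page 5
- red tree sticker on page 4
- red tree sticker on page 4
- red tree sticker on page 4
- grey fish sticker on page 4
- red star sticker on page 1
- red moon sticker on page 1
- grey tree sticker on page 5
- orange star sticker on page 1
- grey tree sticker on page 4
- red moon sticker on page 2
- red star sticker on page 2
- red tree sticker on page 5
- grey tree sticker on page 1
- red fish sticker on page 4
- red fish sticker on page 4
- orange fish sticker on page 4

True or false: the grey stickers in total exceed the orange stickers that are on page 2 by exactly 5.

|grey stickers| = 8.
|orange stickers on page 2| = 1.
The claim requires 8 − 1 (= 7) to equal 5, which does not hold.

False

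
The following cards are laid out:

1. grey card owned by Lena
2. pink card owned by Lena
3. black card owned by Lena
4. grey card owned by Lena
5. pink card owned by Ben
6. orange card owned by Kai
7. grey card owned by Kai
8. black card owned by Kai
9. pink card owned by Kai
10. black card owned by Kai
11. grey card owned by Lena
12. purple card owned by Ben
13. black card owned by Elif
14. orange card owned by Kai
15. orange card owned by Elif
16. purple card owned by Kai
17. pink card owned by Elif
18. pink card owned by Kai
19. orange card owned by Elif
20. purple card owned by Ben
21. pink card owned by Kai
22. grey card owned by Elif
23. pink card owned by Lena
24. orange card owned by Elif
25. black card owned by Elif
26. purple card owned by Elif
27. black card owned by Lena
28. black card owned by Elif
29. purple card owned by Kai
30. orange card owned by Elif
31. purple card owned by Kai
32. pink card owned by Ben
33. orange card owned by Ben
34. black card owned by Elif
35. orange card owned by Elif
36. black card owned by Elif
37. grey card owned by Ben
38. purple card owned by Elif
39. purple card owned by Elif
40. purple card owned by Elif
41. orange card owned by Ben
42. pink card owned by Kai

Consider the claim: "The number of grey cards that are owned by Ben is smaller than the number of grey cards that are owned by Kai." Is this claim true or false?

False

|grey cards owned by Ben| = 1.
|grey cards owned by Kai| = 1.
The claim requires 1 < 1, which does not hold.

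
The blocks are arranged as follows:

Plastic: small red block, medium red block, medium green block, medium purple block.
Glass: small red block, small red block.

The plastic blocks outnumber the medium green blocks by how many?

plastic blocks: 4.
medium green blocks: 1.
4 − 1 = 3.

3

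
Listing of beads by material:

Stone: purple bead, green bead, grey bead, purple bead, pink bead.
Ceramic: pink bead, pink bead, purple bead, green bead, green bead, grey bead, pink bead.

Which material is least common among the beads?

Counts by material: ceramic 7, stone 5.
The minimum is 5, held uniquely by stone.

stone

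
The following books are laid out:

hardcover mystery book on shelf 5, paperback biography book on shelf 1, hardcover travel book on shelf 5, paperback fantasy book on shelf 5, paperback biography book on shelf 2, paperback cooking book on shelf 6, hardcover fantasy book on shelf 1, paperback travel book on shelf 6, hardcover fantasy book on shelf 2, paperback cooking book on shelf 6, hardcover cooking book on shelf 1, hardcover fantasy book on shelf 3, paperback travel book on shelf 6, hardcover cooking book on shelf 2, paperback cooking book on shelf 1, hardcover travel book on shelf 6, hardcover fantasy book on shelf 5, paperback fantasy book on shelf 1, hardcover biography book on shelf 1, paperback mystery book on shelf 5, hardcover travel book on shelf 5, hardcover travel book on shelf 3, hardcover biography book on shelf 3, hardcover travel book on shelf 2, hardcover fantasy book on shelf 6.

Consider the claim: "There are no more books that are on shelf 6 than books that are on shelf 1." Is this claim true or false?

|books on shelf 6| = 6.
|books on shelf 1| = 6.
The claim requires 6 ≤ 6, which holds.

True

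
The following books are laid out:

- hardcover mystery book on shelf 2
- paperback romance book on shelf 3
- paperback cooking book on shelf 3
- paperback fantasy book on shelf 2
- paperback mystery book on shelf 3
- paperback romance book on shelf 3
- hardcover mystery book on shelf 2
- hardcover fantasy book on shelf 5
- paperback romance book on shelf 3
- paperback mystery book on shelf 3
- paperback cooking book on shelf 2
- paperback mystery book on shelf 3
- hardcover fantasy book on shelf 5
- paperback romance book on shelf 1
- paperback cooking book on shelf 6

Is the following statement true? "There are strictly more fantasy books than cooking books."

False

|fantasy books| = 3.
|cooking books| = 3.
The claim requires 3 > 3, which does not hold.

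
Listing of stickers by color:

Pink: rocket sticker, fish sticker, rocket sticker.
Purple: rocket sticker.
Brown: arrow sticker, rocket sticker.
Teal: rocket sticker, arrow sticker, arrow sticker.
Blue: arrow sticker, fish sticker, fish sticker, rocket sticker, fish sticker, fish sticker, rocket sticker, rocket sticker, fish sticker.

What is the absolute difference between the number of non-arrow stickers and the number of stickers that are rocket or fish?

0

non-arrow stickers: 14. stickers that are rocket or fish: 14.
|14 − 14| = 14 − 14 = 0.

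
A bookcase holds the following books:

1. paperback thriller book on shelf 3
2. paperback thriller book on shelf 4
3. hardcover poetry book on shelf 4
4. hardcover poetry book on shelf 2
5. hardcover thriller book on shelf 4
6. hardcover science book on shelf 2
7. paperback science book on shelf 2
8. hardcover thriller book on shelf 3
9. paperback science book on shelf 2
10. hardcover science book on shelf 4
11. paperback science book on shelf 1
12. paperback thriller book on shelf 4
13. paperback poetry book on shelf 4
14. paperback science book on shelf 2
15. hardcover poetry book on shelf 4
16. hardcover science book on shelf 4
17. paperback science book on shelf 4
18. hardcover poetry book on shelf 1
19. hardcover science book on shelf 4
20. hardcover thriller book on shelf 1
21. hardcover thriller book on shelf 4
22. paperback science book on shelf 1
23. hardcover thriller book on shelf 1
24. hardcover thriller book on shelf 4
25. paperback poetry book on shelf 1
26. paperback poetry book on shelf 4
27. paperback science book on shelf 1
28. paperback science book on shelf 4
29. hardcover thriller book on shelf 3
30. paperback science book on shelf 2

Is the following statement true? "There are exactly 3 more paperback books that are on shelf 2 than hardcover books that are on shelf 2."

False

There are 4 paperback books on shelf 2.
There are 2 hardcover books on shelf 2.
The claim requires 4 − 2 (= 2) to equal 3, which does not hold.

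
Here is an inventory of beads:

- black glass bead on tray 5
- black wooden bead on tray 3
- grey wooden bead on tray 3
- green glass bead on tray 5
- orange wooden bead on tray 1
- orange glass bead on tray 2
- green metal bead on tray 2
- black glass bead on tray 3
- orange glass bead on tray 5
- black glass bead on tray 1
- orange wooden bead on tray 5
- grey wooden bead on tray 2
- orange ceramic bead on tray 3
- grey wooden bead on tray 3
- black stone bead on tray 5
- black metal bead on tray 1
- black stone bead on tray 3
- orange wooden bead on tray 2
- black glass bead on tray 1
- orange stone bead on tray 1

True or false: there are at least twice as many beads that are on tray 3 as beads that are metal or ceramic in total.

True

beads on tray 3: 6.
beads that are metal or ceramic: 3.
The claim requires 6 ≥ 2 × 3 = 6, which holds.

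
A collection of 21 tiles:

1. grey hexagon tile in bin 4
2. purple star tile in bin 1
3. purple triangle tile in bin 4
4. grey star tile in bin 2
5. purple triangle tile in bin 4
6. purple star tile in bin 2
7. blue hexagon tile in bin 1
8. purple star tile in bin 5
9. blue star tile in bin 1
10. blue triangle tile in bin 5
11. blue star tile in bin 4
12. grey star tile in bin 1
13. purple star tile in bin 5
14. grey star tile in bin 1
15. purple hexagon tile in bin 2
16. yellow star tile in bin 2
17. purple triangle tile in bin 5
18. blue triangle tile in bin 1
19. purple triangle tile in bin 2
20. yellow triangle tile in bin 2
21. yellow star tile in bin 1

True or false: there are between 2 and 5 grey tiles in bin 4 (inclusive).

grey tiles in bin 4: 1.
The claim requires 2 ≤ 1 ≤ 5, which does not hold.

False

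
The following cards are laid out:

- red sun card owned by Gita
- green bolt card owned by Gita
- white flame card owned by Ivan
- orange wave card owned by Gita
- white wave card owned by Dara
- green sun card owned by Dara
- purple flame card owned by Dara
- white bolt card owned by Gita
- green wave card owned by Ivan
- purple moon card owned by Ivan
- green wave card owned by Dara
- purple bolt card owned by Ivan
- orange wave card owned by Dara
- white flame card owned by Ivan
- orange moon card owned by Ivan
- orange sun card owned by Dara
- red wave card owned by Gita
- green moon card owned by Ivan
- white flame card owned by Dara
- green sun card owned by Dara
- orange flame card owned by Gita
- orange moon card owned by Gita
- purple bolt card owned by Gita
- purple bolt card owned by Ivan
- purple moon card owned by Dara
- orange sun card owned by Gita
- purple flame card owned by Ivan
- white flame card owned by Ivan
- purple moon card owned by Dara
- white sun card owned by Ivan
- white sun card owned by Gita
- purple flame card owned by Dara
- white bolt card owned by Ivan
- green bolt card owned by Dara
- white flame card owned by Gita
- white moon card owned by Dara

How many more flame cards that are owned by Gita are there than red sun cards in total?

1

flame cards owned by Gita: 2.
red sun cards: 1.
2 − 1 = 1.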